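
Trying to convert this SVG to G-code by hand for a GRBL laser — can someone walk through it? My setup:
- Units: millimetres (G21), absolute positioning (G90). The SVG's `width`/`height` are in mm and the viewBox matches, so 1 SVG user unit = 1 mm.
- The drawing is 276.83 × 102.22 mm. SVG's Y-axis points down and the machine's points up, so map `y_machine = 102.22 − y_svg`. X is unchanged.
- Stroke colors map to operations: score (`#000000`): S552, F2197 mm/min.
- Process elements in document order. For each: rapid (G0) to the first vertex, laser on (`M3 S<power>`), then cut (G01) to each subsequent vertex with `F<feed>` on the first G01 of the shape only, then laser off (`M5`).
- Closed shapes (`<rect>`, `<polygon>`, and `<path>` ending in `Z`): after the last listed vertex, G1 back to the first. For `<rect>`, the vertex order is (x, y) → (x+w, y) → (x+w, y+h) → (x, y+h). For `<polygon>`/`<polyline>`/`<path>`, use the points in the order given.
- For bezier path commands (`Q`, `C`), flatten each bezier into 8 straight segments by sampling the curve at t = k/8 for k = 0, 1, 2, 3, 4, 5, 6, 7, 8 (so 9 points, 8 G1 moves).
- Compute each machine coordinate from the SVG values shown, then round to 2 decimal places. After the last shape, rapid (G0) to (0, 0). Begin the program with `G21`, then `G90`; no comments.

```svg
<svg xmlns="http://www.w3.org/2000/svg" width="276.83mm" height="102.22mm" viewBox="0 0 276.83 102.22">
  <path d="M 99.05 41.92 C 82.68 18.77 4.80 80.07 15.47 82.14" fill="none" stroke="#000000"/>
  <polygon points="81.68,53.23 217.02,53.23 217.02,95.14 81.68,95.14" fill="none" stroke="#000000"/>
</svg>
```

G21
G90
G0 X99.05 Y60.30
M3 S552
G01 X90.32 Y65.30 F2197
G01 X77.58 Y64.07
G01 X62.60 Y58.29
G01 X47.12 Y49.65
G01 X32.91 Y39.82
G01 X21.73 Y30.49
G01 X15.33 Y23.35
G01 X15.47 Y20.08
M5
G0 X81.68 Y48.99
M3 S552
G01 X217.02 Y48.99 F2197
G01 X217.02 Y7.08
G01 X81.68 Y7.08
G01 X81.68 Y48.99
M5
G0 X0.00 Y0.00

viewBox `0 0 276.83 102.22` with mm width/height → 1 unit = 1 mm. Flip: y_m = 102.22 − y_svg.

**Shape 1** — `<path>` cubic bezier, stroke `#000000` → score (S552, F2197). Control points (SVG): P0=(99.05,41.92), P1=(82.68,18.77), P2=(4.80,80.07), P3=(15.47,82.14); sampled at t=k/8. Machine vertices: (99.05,60.30) → (90.32,65.30) → (77.58,64.07) → (62.60,58.29) → (47.12,49.65) → (32.91,39.82) → (21.73,30.49) → (15.33,23.35) → (15.47,20.08). Open path.

**Shape 2** — `<polygon>` rectangle, stroke `#000000` → score (S552, F2197). Machine vertices: (81.68,48.99) → (217.02,48.99) → (217.02,7.08) → (81.68,7.08) → (81.68,48.99). Closed: final G1 returns to the first vertex.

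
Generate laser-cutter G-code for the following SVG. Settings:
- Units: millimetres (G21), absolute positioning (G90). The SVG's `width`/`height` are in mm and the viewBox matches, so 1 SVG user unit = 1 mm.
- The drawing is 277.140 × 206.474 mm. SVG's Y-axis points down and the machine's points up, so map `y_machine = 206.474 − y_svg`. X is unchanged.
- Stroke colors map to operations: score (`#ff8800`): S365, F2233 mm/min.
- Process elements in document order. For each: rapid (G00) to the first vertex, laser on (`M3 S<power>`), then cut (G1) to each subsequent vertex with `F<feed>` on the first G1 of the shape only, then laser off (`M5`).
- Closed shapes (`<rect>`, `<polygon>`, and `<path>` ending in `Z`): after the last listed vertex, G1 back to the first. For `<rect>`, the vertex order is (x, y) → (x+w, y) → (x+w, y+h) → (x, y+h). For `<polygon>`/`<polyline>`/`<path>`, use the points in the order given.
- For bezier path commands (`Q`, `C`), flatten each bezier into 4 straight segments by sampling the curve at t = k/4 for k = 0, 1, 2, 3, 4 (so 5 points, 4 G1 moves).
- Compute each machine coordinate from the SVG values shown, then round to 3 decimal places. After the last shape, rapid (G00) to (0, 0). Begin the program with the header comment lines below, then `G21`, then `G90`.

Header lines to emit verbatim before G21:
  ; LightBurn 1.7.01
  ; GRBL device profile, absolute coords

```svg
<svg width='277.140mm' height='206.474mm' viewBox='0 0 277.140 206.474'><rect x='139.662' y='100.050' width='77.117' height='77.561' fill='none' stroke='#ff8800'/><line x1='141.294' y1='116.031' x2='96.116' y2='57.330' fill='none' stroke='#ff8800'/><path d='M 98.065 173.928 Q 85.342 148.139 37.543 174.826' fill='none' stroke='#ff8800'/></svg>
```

; LightBurn 1.7.01
; GRBL device profile, absolute coords
G21
G90
G00 X139.662 Y106.424
M3 S365
G1 X216.779 Y106.424 F2233
G1 X216.779 Y28.863
G1 X139.662 Y28.863
G1 X139.662 Y106.424
M5
G00 X141.294 Y90.443
M3 S365
G1 X96.116 Y149.144 F2233
M5
G00 X98.065 Y32.546
M3 S365
G1 X89.511 Y42.161 F2233
G1 X76.573 Y45.216
G1 X59.250 Y41.712
G1 X37.543 Y31.648
M5
G00 X0.000 Y0.000

1 u = 1 mm; y_m = 206.474 − y.

[1] `<rect>` rectangle, #ff8800→score S365 F2233: (139.662,106.424) → (216.779,106.424) → (216.779,28.863) → (139.662,28.863) → (139.662,106.424) (closed)

[2] `<line>` line segment, #ff8800→score S365 F2233: (141.294,90.443) → (96.116,149.144)

[3] `<path>` quadratic bezier, #ff8800→score S365 F2233: (98.065,32.546) → (89.511,42.161) → (76.573,45.216) → (59.250,41.712) → (37.543,31.648)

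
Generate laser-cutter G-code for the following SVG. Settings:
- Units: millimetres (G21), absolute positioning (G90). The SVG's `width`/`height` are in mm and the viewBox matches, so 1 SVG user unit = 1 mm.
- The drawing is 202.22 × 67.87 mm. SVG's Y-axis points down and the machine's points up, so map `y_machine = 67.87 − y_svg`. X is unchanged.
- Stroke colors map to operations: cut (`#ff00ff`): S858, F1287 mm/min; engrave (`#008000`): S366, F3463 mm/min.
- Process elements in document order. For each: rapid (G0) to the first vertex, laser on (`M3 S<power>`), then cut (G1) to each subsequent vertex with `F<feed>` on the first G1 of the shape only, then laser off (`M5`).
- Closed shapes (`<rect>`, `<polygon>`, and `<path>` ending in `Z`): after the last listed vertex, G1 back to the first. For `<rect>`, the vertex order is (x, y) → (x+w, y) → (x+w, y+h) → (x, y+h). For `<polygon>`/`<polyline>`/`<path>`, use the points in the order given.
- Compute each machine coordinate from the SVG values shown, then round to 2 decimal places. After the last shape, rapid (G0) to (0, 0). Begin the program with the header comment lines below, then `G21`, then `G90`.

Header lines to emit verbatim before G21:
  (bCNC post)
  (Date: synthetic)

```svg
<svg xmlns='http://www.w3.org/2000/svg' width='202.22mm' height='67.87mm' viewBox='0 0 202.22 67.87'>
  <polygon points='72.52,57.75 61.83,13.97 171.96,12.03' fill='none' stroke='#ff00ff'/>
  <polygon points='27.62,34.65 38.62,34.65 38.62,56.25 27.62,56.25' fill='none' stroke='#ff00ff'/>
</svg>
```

(bCNC post)
(Date: synthetic)
G21
G90
G0 X72.52 Y10.12
M3 S858
G1 X61.83 Y53.90 F1287
G1 X171.96 Y55.84
G1 X72.52 Y10.12
M5
G0 X27.62 Y33.22
M3 S858
G1 X38.62 Y33.22 F1287
G1 X38.62 Y11.62
G1 X27.62 Y11.62
G1 X27.62 Y33.22
M5
G0 X0.00 Y0.00

1 u = 1 mm; y_m = 67.87 − y.

[1] `<polygon>` closed polygon, #ff00ff→cut S858 F1287: (72.52,10.12) → (61.83,53.90) → (171.96,55.84) → (72.52,10.12) (closed)

[2] `<polygon>` rectangle, #ff00ff→cut S858 F1287: (27.62,33.22) → (38.62,33.22) → (38.62,11.62) → (27.62,11.62) → (27.62,33.22) (closed)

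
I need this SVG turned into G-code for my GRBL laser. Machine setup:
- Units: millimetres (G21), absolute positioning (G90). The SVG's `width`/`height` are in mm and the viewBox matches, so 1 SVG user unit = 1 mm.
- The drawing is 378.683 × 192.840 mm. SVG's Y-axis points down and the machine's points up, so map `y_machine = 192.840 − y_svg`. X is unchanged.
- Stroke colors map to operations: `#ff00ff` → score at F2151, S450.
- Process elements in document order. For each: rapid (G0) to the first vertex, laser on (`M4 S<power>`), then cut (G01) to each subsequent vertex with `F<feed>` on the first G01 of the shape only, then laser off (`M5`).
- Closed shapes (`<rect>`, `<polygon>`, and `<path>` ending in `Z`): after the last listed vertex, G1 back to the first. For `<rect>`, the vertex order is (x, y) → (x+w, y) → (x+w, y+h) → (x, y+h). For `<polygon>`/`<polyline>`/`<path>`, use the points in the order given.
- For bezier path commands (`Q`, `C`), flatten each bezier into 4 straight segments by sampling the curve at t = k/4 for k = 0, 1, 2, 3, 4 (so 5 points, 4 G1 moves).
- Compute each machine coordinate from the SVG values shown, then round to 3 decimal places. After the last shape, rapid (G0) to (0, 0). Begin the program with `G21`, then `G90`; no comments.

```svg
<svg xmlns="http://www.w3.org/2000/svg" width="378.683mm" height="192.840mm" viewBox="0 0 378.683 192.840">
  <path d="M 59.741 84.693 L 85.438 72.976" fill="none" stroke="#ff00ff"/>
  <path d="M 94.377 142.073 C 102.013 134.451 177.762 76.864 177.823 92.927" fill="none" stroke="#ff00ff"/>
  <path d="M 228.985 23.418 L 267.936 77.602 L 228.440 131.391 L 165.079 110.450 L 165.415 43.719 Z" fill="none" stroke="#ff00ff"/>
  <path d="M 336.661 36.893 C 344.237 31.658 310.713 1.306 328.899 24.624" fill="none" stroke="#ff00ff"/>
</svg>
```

viewBox `0 0 378.683 192.840` with mm width/height → 1 unit = 1 mm. Flip: y_m = 192.840 − y_svg.

**Shape 1** — `<path>` line segment, stroke `#ff00ff` → score (S450, F2151). Machine vertices: (59.741,108.147) → (85.438,119.864). Open path.

**Shape 2** — `<path>` cubic bezier, stroke `#ff00ff` → score (S450, F2151). Control points (SVG): P0=(94.377,142.073), P1=(102.013,134.451), P2=(177.762,76.864), P3=(177.823,92.927); sampled at t=k/4. Machine vertices: (94.377,50.767) → (110.628,63.920) → (138.941,84.222) → (165.833,100.082) → (177.823,99.913). Open path.

**Shape 3** — `<path>` regular polygon, stroke `#ff00ff` → score (S450, F2151). Machine vertices: (228.985,169.422) → (267.936,115.238) → (228.440,61.449) → (165.079,82.390) → (165.415,149.121) → (228.985,169.422). Closed: final G1 returns to the first vertex.

**Shape 4** — `<path>` cubic bezier, stroke `#ff00ff` → score (S450, F2151). Control points (SVG): P0=(336.661,36.893), P1=(344.237,31.658), P2=(310.713,1.306), P3=(328.899,24.624); sampled at t=k/4. Machine vertices: (336.661,155.947) → (336.087,163.352) → (328.801,172.789) → (323.505,176.872) → (328.899,168.216). Open path.

G21
G90
G0 X59.741 Y108.147
M4 S450
G01 X85.438 Y119.864 F2151
M5
G0 X94.377 Y50.767
M4 S450
G01 X110.628 Y63.920 F2151
G01 X138.941 Y84.222
G01 X165.833 Y100.082
G01 X177.823 Y99.913
M5
G0 X228.985 Y169.422
M4 S450
G01 X267.936 Y115.238 F2151
G01 X228.440 Y61.449
G01 X165.079 Y82.390
G01 X165.415 Y149.121
G01 X228.985 Y169.422
M5
G0 X336.661 Y155.947
M4 S450
G01 X336.087 Y163.352 F2151
G01 X328.801 Y172.789
G01 X323.505 Y176.872
G01 X328.899 Y168.216
M5
G0 X0.000 Y0.000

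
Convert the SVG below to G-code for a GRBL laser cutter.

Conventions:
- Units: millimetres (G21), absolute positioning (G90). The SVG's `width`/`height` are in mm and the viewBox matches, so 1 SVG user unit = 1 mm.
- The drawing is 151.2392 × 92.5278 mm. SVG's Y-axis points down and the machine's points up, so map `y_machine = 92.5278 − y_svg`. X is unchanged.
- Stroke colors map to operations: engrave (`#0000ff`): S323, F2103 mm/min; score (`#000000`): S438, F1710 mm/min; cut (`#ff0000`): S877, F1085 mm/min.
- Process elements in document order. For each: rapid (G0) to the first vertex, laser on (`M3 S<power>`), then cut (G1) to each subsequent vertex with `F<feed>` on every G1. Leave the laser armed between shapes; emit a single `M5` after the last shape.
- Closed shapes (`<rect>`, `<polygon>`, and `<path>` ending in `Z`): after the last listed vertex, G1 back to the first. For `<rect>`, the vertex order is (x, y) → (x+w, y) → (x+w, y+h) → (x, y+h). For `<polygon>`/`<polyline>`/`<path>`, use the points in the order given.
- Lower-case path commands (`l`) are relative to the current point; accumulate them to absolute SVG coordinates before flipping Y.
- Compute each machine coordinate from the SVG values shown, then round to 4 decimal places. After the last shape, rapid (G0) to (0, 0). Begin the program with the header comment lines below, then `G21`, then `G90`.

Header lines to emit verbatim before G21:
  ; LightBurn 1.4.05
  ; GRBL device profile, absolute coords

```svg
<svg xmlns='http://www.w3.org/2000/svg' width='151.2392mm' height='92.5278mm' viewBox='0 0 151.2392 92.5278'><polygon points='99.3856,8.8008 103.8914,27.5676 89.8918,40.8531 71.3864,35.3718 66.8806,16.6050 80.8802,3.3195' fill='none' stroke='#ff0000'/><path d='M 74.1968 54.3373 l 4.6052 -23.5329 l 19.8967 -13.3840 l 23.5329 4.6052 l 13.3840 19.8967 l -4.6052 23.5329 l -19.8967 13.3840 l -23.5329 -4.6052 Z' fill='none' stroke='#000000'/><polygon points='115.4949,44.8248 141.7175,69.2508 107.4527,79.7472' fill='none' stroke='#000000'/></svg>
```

; LightBurn 1.4.05
; GRBL device profile, absolute coords
G21
G90
G0 X99.3856 Y83.7270
M3 S877
G1 X103.8914 Y64.9602 F1085
G1 X89.8918 Y51.6747 F1085
G1 X71.3864 Y57.1560 F1085
G1 X66.8806 Y75.9228 F1085
G1 X80.8802 Y89.2083 F1085
G1 X99.3856 Y83.7270 F1085
G0 X74.1968 Y38.1905
M3 S438
G1 X78.8020 Y61.7234 F1710
G1 X98.6987 Y75.1074 F1710
G1 X122.2316 Y70.5022 F1710
G1 X135.6156 Y50.6055 F1710
G1 X131.0104 Y27.0726 F1710
G1 X111.1137 Y13.6886 F1710
G1 X87.5808 Y18.2938 F1710
G1 X74.1968 Y38.1905 F1710
G0 X115.4949 Y47.7030
M3 S438
G1 X141.7175 Y23.2770 F1710
G1 X107.4527 Y12.7806 F1710
G1 X115.4949 Y47.7030 F1710
M5
G0 X0.0000 Y0.0000

viewBox `0 0 151.2392 92.5278` with mm width/height → 1 unit = 1 mm. Flip: y_m = 92.5278 − y_svg.

**Shape 1** — `<polygon>` regular polygon, stroke `#ff0000` → cut (S877, F1085). Machine vertices: (99.3856,83.7270) → (103.8914,64.9602) → (89.8918,51.6747) → (71.3864,57.1560) → (66.8806,75.9228) → (80.8802,89.2083) → (99.3856,83.7270). Closed: final G1 returns to the first vertex.

**Shape 2** — `<path>` regular polygon, stroke `#000000` → score (S438, F1710). Machine vertices: (74.1968,38.1905) → (78.8020,61.7234) → (98.6987,75.1074) → (122.2316,70.5022) → (135.6156,50.6055) → (131.0104,27.0726) → (111.1137,13.6886) → (87.5808,18.2938) → (74.1968,38.1905). Closed: final G1 returns to the first vertex.

**Shape 3** — `<polygon>` regular polygon, stroke `#000000` → score (S438, F1710). Machine vertices: (115.4949,47.7030) → (141.7175,23.2770) → (107.4527,12.7806) → (115.4949,47.7030). Closed: final G1 returns to the first vertex.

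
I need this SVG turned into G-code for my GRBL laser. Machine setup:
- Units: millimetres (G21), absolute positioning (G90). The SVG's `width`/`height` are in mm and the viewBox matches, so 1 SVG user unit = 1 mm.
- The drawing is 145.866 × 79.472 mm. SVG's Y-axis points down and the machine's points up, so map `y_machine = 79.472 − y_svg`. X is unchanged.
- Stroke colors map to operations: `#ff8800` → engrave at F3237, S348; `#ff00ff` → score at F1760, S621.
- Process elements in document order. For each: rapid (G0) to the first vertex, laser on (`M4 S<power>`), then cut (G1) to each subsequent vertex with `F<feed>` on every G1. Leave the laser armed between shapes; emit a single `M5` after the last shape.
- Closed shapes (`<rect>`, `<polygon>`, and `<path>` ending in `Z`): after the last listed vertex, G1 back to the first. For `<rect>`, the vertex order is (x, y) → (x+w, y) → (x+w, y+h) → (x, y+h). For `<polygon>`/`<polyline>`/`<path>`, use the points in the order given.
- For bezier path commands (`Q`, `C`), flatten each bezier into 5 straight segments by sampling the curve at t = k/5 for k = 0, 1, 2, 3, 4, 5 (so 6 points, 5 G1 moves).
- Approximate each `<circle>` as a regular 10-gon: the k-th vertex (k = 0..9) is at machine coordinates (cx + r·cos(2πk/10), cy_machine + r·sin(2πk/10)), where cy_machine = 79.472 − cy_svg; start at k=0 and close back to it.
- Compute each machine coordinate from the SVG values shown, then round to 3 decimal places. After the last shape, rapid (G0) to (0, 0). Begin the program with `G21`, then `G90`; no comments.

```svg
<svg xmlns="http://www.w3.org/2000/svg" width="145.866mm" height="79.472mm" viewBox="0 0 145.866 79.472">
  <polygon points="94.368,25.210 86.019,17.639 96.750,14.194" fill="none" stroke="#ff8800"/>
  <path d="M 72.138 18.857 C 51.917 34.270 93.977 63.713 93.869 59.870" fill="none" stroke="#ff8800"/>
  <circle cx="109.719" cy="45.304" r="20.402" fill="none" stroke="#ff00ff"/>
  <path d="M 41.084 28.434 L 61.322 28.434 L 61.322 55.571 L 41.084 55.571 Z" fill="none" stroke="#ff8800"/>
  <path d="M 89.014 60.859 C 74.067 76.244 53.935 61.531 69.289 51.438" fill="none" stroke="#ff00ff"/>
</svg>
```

viewBox `0 0 145.866 79.472` with mm width/height → 1 unit = 1 mm. Flip: y_m = 79.472 − y_svg.

**Shape 1** — `<polygon>` regular polygon, stroke `#ff8800` → engrave (S348, F3237). Machine vertices: (94.368,54.262) → (86.019,61.833) → (96.750,65.278) → (94.368,54.262). Closed: final G1 returns to the first vertex.

**Shape 2** — `<path>` cubic bezier, stroke `#ff8800` → engrave (S348, F3237). Control points (SVG): P0=(72.138,18.857), P1=(51.917,34.270), P2=(93.977,63.713), P3=(93.869,59.870); sampled at t=k/5. Machine vertices: (72.138,60.615) → (66.644,50.062) → (71.083,38.413) → (80.443,27.939) → (89.709,20.912) → (93.869,19.602). Open path.

**Shape 3** — `<circle>` circle, stroke `#ff00ff` → score (S621, F1760). Machine vertices: (130.121,34.168) → (126.225,46.160) → (116.024,53.571) → (103.414,53.571) → (93.213,46.160) → (89.317,34.168) → (93.213,22.176) → (103.414,14.765) → (116.024,14.765) → (126.225,22.176) → (130.121,34.168). Closed: final G1 returns to the first vertex.

**Shape 4** — `<path>` rectangle, stroke `#ff8800` → engrave (S348, F3237). Machine vertices: (41.084,51.038) → (61.322,51.038) → (61.322,23.901) → (41.084,23.901) → (41.084,51.038). Closed: final G1 returns to the first vertex.

**Shape 5** — `<path>` cubic bezier, stroke `#ff00ff` → score (S621, F1760). Control points (SVG): P0=(89.014,60.859), P1=(74.067,76.244), P2=(53.935,61.531), P3=(69.289,51.438); sampled at t=k/5. Machine vertices: (89.014,18.613) → (79.749,12.716) → (71.192,12.376) → (65.295,15.927) → (64.010,21.702) → (69.289,28.034). Open path.

G21
G90
G0 X94.368 Y54.262
M4 S348
G1 X86.019 Y61.833 F3237
G1 X96.750 Y65.278 F3237
G1 X94.368 Y54.262 F3237
G0 X72.138 Y60.615
M4 S348
G1 X66.644 Y50.062 F3237
G1 X71.083 Y38.413 F3237
G1 X80.443 Y27.939 F3237
G1 X89.709 Y20.912 F3237
G1 X93.869 Y19.602 F3237
G0 X130.121 Y34.168
M4 S621
G1 X126.225 Y46.160 F1760
G1 X116.024 Y53.571 F1760
G1 X103.414 Y53.571 F1760
G1 X93.213 Y46.160 F1760
G1 X89.317 Y34.168 F1760
G1 X93.213 Y22.176 F1760
G1 X103.414 Y14.765 F1760
G1 X116.024 Y14.765 F1760
G1 X126.225 Y22.176 F1760
G1 X130.121 Y34.168 F1760
G0 X41.084 Y51.038
M4 S348
G1 X61.322 Y51.038 F3237
G1 X61.322 Y23.901 F3237
G1 X41.084 Y23.901 F3237
G1 X41.084 Y51.038 F3237
G0 X89.014 Y18.613
M4 S621
G1 X79.749 Y12.716 F1760
G1 X71.192 Y12.376 F1760
G1 X65.295 Y15.927 F1760
G1 X64.010 Y21.702 F1760
G1 X69.289 Y28.034 F1760
M5
G0 X0.000 Y0.000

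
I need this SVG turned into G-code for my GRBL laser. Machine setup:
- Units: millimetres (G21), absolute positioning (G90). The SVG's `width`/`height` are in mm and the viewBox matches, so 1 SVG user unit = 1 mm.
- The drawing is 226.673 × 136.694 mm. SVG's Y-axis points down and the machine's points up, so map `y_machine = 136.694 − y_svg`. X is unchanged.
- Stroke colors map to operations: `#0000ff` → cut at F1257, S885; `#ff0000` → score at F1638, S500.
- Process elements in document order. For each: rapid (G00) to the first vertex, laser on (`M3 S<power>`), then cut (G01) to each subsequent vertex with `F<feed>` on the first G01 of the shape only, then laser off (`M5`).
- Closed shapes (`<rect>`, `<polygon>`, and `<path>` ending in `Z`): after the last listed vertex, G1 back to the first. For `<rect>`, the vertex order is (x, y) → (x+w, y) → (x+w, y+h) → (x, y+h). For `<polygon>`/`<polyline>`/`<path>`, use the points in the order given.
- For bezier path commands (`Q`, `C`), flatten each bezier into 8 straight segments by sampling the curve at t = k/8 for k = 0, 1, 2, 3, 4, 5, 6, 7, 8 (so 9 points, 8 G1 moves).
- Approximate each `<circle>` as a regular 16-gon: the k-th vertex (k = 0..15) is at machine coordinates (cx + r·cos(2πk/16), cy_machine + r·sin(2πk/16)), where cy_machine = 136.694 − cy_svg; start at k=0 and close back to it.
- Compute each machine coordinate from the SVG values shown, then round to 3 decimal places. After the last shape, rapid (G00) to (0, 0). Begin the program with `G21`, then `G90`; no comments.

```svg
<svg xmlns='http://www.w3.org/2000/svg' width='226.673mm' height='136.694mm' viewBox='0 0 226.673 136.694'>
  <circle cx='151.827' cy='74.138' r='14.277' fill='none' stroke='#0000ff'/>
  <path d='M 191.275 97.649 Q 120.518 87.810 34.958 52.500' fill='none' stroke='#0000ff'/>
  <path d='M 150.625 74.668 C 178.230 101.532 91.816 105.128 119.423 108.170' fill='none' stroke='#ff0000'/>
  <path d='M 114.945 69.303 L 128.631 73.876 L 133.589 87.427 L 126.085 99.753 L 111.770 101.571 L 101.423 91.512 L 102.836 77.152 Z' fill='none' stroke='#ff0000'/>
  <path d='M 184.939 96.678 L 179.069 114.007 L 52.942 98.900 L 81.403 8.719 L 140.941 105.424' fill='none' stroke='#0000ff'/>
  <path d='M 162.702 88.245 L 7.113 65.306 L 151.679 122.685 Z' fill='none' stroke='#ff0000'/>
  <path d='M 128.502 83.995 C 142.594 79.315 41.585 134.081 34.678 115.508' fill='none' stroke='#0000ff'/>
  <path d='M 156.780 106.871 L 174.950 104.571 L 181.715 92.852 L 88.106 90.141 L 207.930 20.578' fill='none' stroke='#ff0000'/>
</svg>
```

G21
G90
G00 X166.104 Y62.556
M3 S885
G01 X165.017 Y68.020 F1257
G01 X161.922 Y72.651
G01 X157.291 Y75.746
G01 X151.827 Y76.833
G01 X146.363 Y75.746
G01 X141.732 Y72.651
G01 X138.637 Y68.020
G01 X137.550 Y62.556
G01 X138.637 Y57.092
G01 X141.732 Y52.461
G01 X146.363 Y49.366
G01 X151.827 Y48.279
G01 X157.291 Y49.366
G01 X161.922 Y52.461
G01 X165.017 Y57.092
G01 X166.104 Y62.556
M5
G00 X191.275 Y39.045
M3 S885
G01 X173.354 Y41.903 F1257
G01 X154.971 Y45.556
G01 X136.126 Y50.006
G01 X116.817 Y55.252
G01 X97.046 Y61.293
G01 X76.813 Y68.131
G01 X56.117 Y75.764
G01 X34.958 Y84.194
M5
G00 X150.625 Y62.026
M3 S500
G01 X156.078 Y52.998 F1638
G01 X153.513 Y45.886
G01 X145.604 Y40.422
G01 X135.023 Y36.342
G01 X124.442 Y33.378
G01 X116.534 Y31.264
G01 X113.970 Y29.735
G01 X119.423 Y28.524
M5
G00 X114.945 Y67.391
M3 S500
G01 X128.631 Y62.818 F1638
G01 X133.589 Y49.267
G01 X126.085 Y36.941
G01 X111.770 Y35.123
G01 X101.423 Y45.182
G01 X102.836 Y59.542
G01 X114.945 Y67.391
M5
G00 X184.939 Y40.016
M3 S885
G01 X179.069 Y22.687 F1257
G01 X52.942 Y37.794
G01 X81.403 Y127.975
G01 X140.941 Y31.270
M5
G00 X162.702 Y48.449
M3 S500
G01 X7.113 Y71.388 F1638
G01 X151.679 Y14.009
G01 X162.702 Y48.449
M5
G00 X128.502 Y52.699
M3 S885
G01 X128.800 Y51.927 F1257
G01 X120.758 Y47.138
G01 X106.829 Y39.888
G01 X89.465 Y31.733
G01 X71.115 Y24.229
G01 X54.234 Y18.933
G01 X41.271 Y17.400
G01 X34.678 Y21.186
M5
G00 X156.780 Y29.823
M3 S500
G01 X174.950 Y32.123 F1638
G01 X181.715 Y43.842
G01 X88.106 Y46.553
G01 X207.930 Y116.116
M5
G00 X0.000 Y0.000

viewBox `0 0 226.673 136.694` with mm width/height → 1 unit = 1 mm. Flip: y_m = 136.694 − y_svg.

**Shape 1** — `<circle>` circle, stroke `#0000ff` → cut (S885, F1257). Machine vertices: (166.104,62.556) → (165.017,68.020) → (161.922,72.651) → (157.291,75.746) → (151.827,76.833) → (146.363,75.746) → (141.732,72.651) → (138.637,68.020) → (137.550,62.556) → (138.637,57.092) → (141.732,52.461) → (146.363,49.366) → (151.827,48.279) → (157.291,49.366) → (161.922,52.461) → (165.017,57.092) → (166.104,62.556). Closed: final G1 returns to the first vertex.

**Shape 2** — `<path>` quadratic bezier, stroke `#0000ff` → cut (S885, F1257). Control points (SVG): P0=(191.275,97.649), P1=(120.518,87.810), P2=(34.958,52.500); sampled at t=k/8. Machine vertices: (191.275,39.045) → (173.354,41.903) → (154.971,45.556) → (136.126,50.006) → (116.817,55.252) → (97.046,61.293) → (76.813,68.131) → (56.117,75.764) → (34.958,84.194). Open path.

**Shape 3** — `<path>` cubic bezier, stroke `#ff0000` → score (S500, F1638). Control points (SVG): P0=(150.625,74.668), P1=(178.230,101.532), P2=(91.816,105.128), P3=(119.423,108.170); sampled at t=k/8. Machine vertices: (150.625,62.026) → (156.078,52.998) → (153.513,45.886) → (145.604,40.422) → (135.023,36.342) → (124.442,33.378) → (116.534,31.264) → (113.970,29.735) → (119.423,28.524). Open path.

**Shape 4** — `<path>` regular polygon, stroke `#ff0000` → score (S500, F1638). Machine vertices: (114.945,67.391) → (128.631,62.818) → (133.589,49.267) → (126.085,36.941) → (111.770,35.123) → (101.423,45.182) → (102.836,59.542) → (114.945,67.391). Closed: final G1 returns to the first vertex.

**Shape 5** — `<path>` open polyline, stroke `#0000ff` → cut (S885, F1257). Machine vertices: (184.939,40.016) → (179.069,22.687) → (52.942,37.794) → (81.403,127.975) → (140.941,31.270). Open path.

**Shape 6** — `<path>` closed polygon, stroke `#ff0000` → score (S500, F1638). Machine vertices: (162.702,48.449) → (7.113,71.388) → (151.679,14.009) → (162.702,48.449). Closed: final G1 returns to the first vertex.

**Shape 7** — `<path>` cubic bezier, stroke `#0000ff` → cut (S885, F1257). Control points (SVG): P0=(128.502,83.995), P1=(142.594,79.315), P2=(41.585,134.081), P3=(34.678,115.508); sampled at t=k/8. Machine vertices: (128.502,52.699) → (128.800,51.927) → (120.758,47.138) → (106.829,39.888) → (89.465,31.733) → (71.115,24.229) → (54.234,18.933) → (41.271,17.400) → (34.678,21.186). Open path.

**Shape 8** — `<path>` open polyline, stroke `#ff0000` → score (S500, F1638). Machine vertices: (156.780,29.823) → (174.950,32.123) → (181.715,43.842) → (88.106,46.553) → (207.930,116.116). Open path.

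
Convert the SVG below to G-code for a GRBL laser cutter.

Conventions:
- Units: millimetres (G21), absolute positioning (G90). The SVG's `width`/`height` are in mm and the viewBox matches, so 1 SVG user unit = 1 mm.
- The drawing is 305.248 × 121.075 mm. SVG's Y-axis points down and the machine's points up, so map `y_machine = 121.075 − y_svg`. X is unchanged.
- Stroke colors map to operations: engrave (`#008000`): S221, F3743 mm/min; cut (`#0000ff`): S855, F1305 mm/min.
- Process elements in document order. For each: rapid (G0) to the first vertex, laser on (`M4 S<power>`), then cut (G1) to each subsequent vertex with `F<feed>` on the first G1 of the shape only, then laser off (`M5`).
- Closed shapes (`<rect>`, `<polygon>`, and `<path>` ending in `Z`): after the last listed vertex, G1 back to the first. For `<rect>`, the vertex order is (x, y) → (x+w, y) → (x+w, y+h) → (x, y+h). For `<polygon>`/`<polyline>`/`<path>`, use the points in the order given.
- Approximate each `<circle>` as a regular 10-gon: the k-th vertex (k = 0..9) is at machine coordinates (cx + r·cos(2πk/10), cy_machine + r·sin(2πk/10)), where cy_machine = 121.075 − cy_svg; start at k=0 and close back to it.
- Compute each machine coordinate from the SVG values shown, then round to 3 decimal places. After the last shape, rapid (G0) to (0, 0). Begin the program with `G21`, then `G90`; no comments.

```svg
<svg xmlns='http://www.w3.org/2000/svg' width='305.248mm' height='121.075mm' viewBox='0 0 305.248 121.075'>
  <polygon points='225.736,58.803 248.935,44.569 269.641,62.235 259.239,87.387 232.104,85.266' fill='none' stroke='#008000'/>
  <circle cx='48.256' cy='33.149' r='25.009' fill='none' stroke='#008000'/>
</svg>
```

viewBox `0 0 305.248 121.075` with mm width/height → 1 unit = 1 mm. Flip: y_m = 121.075 − y_svg.

**Shape 1** — `<polygon>` regular polygon, stroke `#008000` → engrave (S221, F3743). Machine vertices: (225.736,62.272) → (248.935,76.506) → (269.641,58.840) → (259.239,33.688) → (232.104,35.809) → (225.736,62.272). Closed: final G1 returns to the first vertex.

**Shape 2** — `<circle>` circle, stroke `#008000` → engrave (S221, F3743). Machine vertices: (73.265,87.926) → (68.489,102.626) → (55.984,111.711) → (40.528,111.711) → (28.023,102.626) → (23.247,87.926) → (28.023,73.226) → (40.528,64.141) → (55.984,64.141) → (68.489,73.226) → (73.265,87.926). Closed: final G1 returns to the first vertex.

G21
G90
G0 X225.736 Y62.272
M4 S221
G1 X248.935 Y76.506 F3743
G1 X269.641 Y58.840
G1 X259.239 Y33.688
G1 X232.104 Y35.809
G1 X225.736 Y62.272
M5
G0 X73.265 Y87.926
M4 S221
G1 X68.489 Y102.626 F3743
G1 X55.984 Y111.711
G1 X40.528 Y111.711
G1 X28.023 Y102.626
G1 X23.247 Y87.926
G1 X28.023 Y73.226
G1 X40.528 Y64.141
G1 X55.984 Y64.141
G1 X68.489 Y73.226
G1 X73.265 Y87.926
M5
G0 X0.000 Y0.000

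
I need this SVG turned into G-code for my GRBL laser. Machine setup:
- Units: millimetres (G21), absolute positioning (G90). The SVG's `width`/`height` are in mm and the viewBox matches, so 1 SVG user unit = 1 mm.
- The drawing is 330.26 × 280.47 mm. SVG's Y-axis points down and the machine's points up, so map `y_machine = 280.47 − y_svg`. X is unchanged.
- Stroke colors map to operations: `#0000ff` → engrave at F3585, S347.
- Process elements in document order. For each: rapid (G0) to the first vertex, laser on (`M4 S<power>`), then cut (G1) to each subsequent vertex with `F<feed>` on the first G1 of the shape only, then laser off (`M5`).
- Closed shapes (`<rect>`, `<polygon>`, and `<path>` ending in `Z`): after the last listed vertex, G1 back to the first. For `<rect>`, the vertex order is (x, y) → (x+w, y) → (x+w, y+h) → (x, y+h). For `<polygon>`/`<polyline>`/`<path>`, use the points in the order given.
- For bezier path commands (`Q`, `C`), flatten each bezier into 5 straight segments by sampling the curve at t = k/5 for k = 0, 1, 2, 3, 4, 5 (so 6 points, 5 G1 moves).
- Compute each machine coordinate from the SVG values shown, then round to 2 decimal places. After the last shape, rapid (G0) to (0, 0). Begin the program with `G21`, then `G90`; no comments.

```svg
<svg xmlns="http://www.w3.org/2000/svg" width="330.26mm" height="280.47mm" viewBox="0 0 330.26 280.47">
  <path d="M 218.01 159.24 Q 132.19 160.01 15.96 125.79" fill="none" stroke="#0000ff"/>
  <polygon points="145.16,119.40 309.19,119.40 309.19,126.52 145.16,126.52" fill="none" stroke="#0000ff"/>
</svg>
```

G21
G90
G0 X218.01 Y121.23
M4 S347
G1 X182.47 Y122.32 F3585
G1 X144.49 Y126.21
G1 X104.08 Y132.90
G1 X61.24 Y142.39
G1 X15.96 Y154.68
M5
G0 X145.16 Y161.07
M4 S347
G1 X309.19 Y161.07 F3585
G1 X309.19 Y153.95
G1 X145.16 Y153.95
G1 X145.16 Y161.07
M5
G0 X0.00 Y0.00

Since the viewBox matches the mm dimensions, user units are millimetres directly. The only transform is the Y-flip y_m = 280.47 − y_svg.

Shape 1 is a quadratic bezier drawn with `<path>`. Its stroke #0000ff means engrave at S347, F3585. After flipping Y the toolpath is (218.01,121.23) → (182.47,122.32) → (144.49,126.21) → (104.08,132.90) → (61.24,142.39) → (15.96,154.68).

Shape 2 is a rectangle drawn with `<polygon>`. Its stroke #0000ff means engrave at S347, F3585. After flipping Y the toolpath is (145.16,161.07) → (309.19,161.07) → (309.19,153.95) → (145.16,153.95) → (145.16,161.07), returning to the start.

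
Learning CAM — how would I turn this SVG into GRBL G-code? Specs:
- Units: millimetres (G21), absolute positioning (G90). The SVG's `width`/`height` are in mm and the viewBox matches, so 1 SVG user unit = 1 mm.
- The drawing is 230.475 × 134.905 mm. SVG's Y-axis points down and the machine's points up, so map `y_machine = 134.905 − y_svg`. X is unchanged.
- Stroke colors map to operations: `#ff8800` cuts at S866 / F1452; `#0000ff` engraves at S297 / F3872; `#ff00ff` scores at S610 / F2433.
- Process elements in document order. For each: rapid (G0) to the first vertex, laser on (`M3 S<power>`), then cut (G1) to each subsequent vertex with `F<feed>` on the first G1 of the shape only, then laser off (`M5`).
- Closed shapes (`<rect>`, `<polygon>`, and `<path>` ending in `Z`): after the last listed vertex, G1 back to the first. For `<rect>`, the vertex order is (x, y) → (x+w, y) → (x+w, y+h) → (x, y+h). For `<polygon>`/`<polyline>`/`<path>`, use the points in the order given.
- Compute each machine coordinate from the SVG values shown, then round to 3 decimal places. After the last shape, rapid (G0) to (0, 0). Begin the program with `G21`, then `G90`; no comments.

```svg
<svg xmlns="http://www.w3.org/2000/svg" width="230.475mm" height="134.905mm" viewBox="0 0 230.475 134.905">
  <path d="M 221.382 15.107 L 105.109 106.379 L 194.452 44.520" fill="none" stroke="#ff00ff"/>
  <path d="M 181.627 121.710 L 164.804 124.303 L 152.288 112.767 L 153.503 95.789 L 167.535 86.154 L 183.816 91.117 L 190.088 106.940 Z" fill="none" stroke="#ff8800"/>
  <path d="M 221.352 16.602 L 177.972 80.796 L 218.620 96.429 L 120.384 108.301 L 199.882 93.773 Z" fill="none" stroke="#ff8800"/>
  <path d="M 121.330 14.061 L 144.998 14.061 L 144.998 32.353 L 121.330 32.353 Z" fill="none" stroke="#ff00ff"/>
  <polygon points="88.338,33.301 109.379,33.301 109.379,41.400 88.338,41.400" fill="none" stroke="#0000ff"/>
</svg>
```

G21
G90
G0 X221.382 Y119.798
M3 S610
G1 X105.109 Y28.526 F2433
G1 X194.452 Y90.385
M5
G0 X181.627 Y13.195
M3 S866
G1 X164.804 Y10.602 F1452
G1 X152.288 Y22.138
G1 X153.503 Y39.116
G1 X167.535 Y48.751
G1 X183.816 Y43.788
G1 X190.088 Y27.965
G1 X181.627 Y13.195
M5
G0 X221.352 Y118.303
M3 S866
G1 X177.972 Y54.109 F1452
G1 X218.620 Y38.476
G1 X120.384 Y26.604
G1 X199.882 Y41.132
G1 X221.352 Y118.303
M5
G0 X121.330 Y120.844
M3 S610
G1 X144.998 Y120.844 F2433
G1 X144.998 Y102.552
G1 X121.330 Y102.552
G1 X121.330 Y120.844
M5
G0 X88.338 Y101.604
M3 S297
G1 X109.379 Y101.604 F3872
G1 X109.379 Y93.505
G1 X88.338 Y93.505
G1 X88.338 Y101.604
M5
G0 X0.000 Y0.000

Since the viewBox matches the mm dimensions, user units are millimetres directly. The only transform is the Y-flip y_m = 134.905 − y_svg.

Shape 1 is a open polyline drawn with `<path>`. Its stroke #ff00ff means score at S610, F2433. After flipping Y the toolpath is (221.382,119.798) → (105.109,28.526) → (194.452,90.385).

Shape 2 is a regular polygon drawn with `<path>`. Its stroke #ff8800 means cut at S866, F1452. After flipping Y the toolpath is (181.627,13.195) → (164.804,10.602) → (152.288,22.138) → (153.503,39.116) → (167.535,48.751) → (183.816,43.788) → (190.088,27.965) → (181.627,13.195), returning to the start.

Shape 3 is a closed polygon drawn with `<path>`. Its stroke #ff8800 means cut at S866, F1452. After flipping Y the toolpath is (221.352,118.303) → (177.972,54.109) → (218.620,38.476) → (120.384,26.604) → (199.882,41.132) → (221.352,118.303), returning to the start.

Shape 4 is a rectangle drawn with `<path>`. Its stroke #ff00ff means score at S610, F2433. After flipping Y the toolpath is (121.330,120.844) → (144.998,120.844) → (144.998,102.552) → (121.330,102.552) → (121.330,120.844), returning to the start.

Shape 5 is a rectangle drawn with `<polygon>`. Its stroke #0000ff means engrave at S297, F3872. After flipping Y the toolpath is (88.338,101.604) → (109.379,101.604) → (109.379,93.505) → (88.338,93.505) → (88.338,101.604), returning to the start.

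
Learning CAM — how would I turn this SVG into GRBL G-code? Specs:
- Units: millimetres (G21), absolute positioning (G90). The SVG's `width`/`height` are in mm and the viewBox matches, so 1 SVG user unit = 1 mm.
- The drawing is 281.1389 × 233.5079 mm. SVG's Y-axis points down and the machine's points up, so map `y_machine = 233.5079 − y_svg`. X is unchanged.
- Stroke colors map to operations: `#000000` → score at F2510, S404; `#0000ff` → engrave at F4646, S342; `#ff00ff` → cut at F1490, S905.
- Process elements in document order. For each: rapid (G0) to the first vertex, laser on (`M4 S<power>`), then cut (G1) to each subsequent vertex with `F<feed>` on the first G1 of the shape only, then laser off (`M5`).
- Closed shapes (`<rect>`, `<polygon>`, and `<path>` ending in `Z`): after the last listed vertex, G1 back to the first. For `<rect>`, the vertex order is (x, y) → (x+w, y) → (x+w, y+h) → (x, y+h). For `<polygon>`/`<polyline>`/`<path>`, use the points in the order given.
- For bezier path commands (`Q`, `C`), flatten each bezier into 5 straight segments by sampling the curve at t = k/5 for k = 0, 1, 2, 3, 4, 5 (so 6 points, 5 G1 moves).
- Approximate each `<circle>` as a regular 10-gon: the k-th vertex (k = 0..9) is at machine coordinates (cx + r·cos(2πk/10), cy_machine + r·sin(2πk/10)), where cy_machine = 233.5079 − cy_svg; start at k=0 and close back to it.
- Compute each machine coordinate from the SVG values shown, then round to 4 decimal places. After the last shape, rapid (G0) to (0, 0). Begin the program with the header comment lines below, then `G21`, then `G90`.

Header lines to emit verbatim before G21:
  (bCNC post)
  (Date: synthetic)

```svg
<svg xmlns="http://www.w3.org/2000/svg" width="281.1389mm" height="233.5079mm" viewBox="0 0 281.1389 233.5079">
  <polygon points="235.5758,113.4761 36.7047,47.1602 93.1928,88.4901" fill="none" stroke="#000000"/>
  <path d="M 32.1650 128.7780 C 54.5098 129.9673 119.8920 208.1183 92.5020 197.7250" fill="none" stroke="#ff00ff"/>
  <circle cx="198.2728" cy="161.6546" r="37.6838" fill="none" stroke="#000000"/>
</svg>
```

(bCNC post)
(Date: synthetic)
G21
G90
G0 X235.5758 Y120.0318
M4 S404
G1 X36.7047 Y186.3477 F2510
G1 X93.1928 Y145.0178
G1 X235.5758 Y120.0318
M5
G0 X32.1650 Y104.7299
M4 S905
G1 X49.6499 Y96.1050 F1490
G1 X70.9449 Y76.9535
G1 X89.5312 Y55.2198
G1 X98.8898 Y38.8482
G1 X92.5020 Y35.7829
M5
G0 X235.9566 Y71.8533
M4 S404
G1 X228.7596 Y94.0033 F2510
G1 X209.9177 Y107.6927
G1 X186.6279 Y107.6927
G1 X167.7860 Y94.0033
G1 X160.5890 Y71.8533
G1 X167.7860 Y49.7033
G1 X186.6279 Y36.0139
G1 X209.9177 Y36.0139
G1 X228.7596 Y49.7033
G1 X235.9566 Y71.8533
M5
G0 X0.0000 Y0.0000

Since the viewBox matches the mm dimensions, user units are millimetres directly. The only transform is the Y-flip y_m = 233.5079 − y_svg.

Shape 1 is a closed polygon drawn with `<polygon>`. Its stroke #000000 means score at S404, F2510. After flipping Y the toolpath is (235.5758,120.0318) → (36.7047,186.3477) → (93.1928,145.0178) → (235.5758,120.0318), returning to the start.

Shape 2 is a cubic bezier drawn with `<path>`. Its stroke #ff00ff means cut at S905, F1490. After flipping Y the toolpath is (32.1650,104.7299) → (49.6499,96.1050) → (70.9449,76.9535) → (89.5312,55.2198) → (98.8898,38.8482) → (92.5020,35.7829).

Shape 3 is a circle drawn with `<circle>`. Its stroke #000000 means score at S404, F2510. After flipping Y the toolpath is (235.9566,71.8533) → (228.7596,94.0033) → (209.9177,107.6927) → (186.6279,107.6927) → (167.7860,94.0033) → (160.5890,71.8533) → (167.7860,49.7033) → (186.6279,36.0139) → (209.9177,36.0139) → (228.7596,49.7033) → (235.9566,71.8533), returning to the start.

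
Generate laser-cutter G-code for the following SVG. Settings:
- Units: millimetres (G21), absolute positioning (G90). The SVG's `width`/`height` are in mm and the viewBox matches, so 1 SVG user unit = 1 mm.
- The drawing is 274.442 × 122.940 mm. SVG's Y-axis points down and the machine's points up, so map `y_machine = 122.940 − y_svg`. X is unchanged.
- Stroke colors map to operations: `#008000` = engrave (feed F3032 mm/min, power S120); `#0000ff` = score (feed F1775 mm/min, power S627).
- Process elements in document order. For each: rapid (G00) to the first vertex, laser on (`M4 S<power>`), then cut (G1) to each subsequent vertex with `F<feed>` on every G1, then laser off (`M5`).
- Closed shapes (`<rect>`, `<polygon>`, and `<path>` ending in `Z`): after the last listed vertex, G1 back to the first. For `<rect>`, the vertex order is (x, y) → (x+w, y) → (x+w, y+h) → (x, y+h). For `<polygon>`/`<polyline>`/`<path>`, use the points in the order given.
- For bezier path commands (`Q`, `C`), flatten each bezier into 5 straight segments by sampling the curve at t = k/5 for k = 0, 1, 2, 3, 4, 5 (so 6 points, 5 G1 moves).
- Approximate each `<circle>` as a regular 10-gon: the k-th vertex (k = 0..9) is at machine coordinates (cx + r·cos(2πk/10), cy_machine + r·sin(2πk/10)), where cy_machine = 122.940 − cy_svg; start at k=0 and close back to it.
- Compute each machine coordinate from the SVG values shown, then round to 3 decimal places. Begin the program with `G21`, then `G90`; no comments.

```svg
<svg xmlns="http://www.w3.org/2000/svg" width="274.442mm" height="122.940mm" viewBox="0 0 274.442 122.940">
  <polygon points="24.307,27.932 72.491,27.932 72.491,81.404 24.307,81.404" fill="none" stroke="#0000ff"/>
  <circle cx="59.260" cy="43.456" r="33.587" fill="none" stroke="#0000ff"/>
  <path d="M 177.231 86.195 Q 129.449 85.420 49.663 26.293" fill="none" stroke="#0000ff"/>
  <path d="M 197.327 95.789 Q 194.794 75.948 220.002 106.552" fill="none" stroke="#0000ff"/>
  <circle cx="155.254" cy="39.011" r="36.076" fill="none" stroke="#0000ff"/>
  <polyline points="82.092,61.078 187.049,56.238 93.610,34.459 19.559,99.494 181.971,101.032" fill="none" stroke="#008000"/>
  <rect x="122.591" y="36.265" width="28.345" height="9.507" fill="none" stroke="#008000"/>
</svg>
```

G21
G90
G00 X24.307 Y95.008
M4 S627
G1 X72.491 Y95.008 F1775
G1 X72.491 Y41.536 F1775
G1 X24.307 Y41.536 F1775
G1 X24.307 Y95.008 F1775
M5
G00 X92.847 Y79.484
M4 S627
G1 X86.432 Y99.226 F1775
G1 X69.639 Y111.427 F1775
G1 X48.881 Y111.427 F1775
G1 X32.088 Y99.226 F1775
G1 X25.673 Y79.484 F1775
G1 X32.088 Y59.742 F1775
G1 X48.881 Y47.541 F1775
G1 X69.639 Y47.541 F1775
G1 X86.432 Y59.742 F1775
G1 X92.847 Y79.484 F1775
M5
G00 X177.231 Y36.745
M4 S627
G1 X156.838 Y39.389 F1775
G1 X133.885 Y46.701 F1775
G1 X108.371 Y58.682 F1775
G1 X80.297 Y75.330 F1775
G1 X49.663 Y96.647 F1775
M5
G00 X197.327 Y27.151
M4 S627
G1 X197.423 Y33.070 F1775
G1 X199.739 Y34.953 F1775
G1 X204.274 Y32.800 F1775
G1 X211.028 Y26.612 F1775
G1 X220.002 Y16.388 F1775
M5
G00 X191.330 Y83.929
M4 S627
G1 X184.440 Y105.134 F1775
G1 X166.402 Y118.239 F1775
G1 X144.106 Y118.239 F1775
G1 X126.068 Y105.134 F1775
G1 X119.178 Y83.929 F1775
G1 X126.068 Y62.724 F1775
G1 X144.106 Y49.619 F1775
G1 X166.402 Y49.619 F1775
G1 X184.440 Y62.724 F1775
G1 X191.330 Y83.929 F1775
M5
G00 X82.092 Y61.862
M4 S120
G1 X187.049 Y66.702 F3032
G1 X93.610 Y88.481 F3032
G1 X19.559 Y23.446 F3032
G1 X181.971 Y21.908 F3032
M5
G00 X122.591 Y86.675
M4 S120
G1 X150.936 Y86.675 F3032
G1 X150.936 Y77.168 F3032
G1 X122.591 Y77.168 F3032
G1 X122.591 Y86.675 F3032
M5

Since the viewBox matches the mm dimensions, user units are millimetres directly. The only transform is the Y-flip y_m = 122.940 − y_svg.

Shape 1 is a rectangle drawn with `<polygon>`. Its stroke #0000ff means score at S627, F1775. After flipping Y the toolpath is (24.307,95.008) → (72.491,95.008) → (72.491,41.536) → (24.307,41.536) → (24.307,95.008), returning to the start.

Shape 2 is a circle drawn with `<circle>`. Its stroke #0000ff means score at S627, F1775. After flipping Y the toolpath is (92.847,79.484) → (86.432,99.226) → (69.639,111.427) → (48.881,111.427) → (32.088,99.226) → (25.673,79.484) → (32.088,59.742) → (48.881,47.541) → (69.639,47.541) → (86.432,59.742) → (92.847,79.484), returning to the start.

Shape 3 is a quadratic bezier drawn with `<path>`. Its stroke #0000ff means score at S627, F1775. After flipping Y the toolpath is (177.231,36.745) → (156.838,39.389) → (133.885,46.701) → (108.371,58.682) → (80.297,75.330) → (49.663,96.647).

Shape 4 is a quadratic bezier drawn with `<path>`. Its stroke #0000ff means score at S627, F1775. After flipping Y the toolpath is (197.327,27.151) → (197.423,33.070) → (199.739,34.953) → (204.274,32.800) → (211.028,26.612) → (220.002,16.388).

Shape 5 is a circle drawn with `<circle>`. Its stroke #0000ff means score at S627, F1775. After flipping Y the toolpath is (191.330,83.929) → (184.440,105.134) → (166.402,118.239) → (144.106,118.239) → (126.068,105.134) → (119.178,83.929) → (126.068,62.724) → (144.106,49.619) → (166.402,49.619) → (184.440,62.724) → (191.330,83.929), returning to the start.

Shape 6 is a open polyline drawn with `<polyline>`. Its stroke #008000 means engrave at S120, F3032. After flipping Y the toolpath is (82.092,61.862) → (187.049,66.702) → (93.610,88.481) → (19.559,23.446) → (181.971,21.908).

Shape 7 is a rectangle drawn with `<rect>`. Its stroke #008000 means engrave at S120, F3032. After flipping Y the toolpath is (122.591,86.675) → (150.936,86.675) → (150.936,77.168) → (122.591,77.168) → (122.591,86.675), returning to the start.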